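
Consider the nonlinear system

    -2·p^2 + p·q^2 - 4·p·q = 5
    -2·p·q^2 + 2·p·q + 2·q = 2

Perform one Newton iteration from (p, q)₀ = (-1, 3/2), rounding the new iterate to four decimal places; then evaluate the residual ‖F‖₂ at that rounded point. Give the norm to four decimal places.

124.7397

At (-1, 3/2): F = (-3.2500, 2.5000).
Jacobian J = [[-4·p + q^2 - 4·q, 2·p·q - 4·p], [-2·q^2 + 2·q, -4·p·q + 2·p + 2]].
At the point, J = [[0.2500, 1.0000], [-1.5000, 6.0000]] (det J = 3.0000).
Solving J·Δ = −F gives Δ = (7.3333, 1.4167).
Then the next iterate is (p, q)₁ = (6.3333, 2.9167).
Re-evaluating at (6.3333, 2.9167): F = (-105.232459, -66.978453), so ‖F‖₂ = 124.7397.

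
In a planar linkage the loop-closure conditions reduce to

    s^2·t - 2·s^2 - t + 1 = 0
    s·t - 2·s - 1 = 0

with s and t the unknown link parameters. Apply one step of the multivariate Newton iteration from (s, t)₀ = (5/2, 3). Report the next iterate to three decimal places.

At (5/2, 3): F = (4.250, 1.500).
Jacobian J = [[2·s·t - 4·s, s^2 - 1], [t - 2, s]].
At the point, J = [[5.000, 5.250], [1.000, 2.500]] (det J = 7.250).
Solving J·Δ = −F gives Δ = (-0.379, -0.448).
Then the next iterate is (s, t)₁ = (2.121, 2.552).

(2.121, 2.552)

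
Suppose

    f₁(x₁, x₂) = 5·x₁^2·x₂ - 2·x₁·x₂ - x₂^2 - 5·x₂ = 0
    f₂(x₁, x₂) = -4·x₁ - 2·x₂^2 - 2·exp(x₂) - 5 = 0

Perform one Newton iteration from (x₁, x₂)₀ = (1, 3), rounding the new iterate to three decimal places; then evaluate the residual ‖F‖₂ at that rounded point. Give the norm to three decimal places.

At (1, 3): F = (-15.000, -67.17107).
Jacobian J = [[10·x₁·x₂ - 2·x₂, 5·x₁^2 - 2·x₁ - 2·x₂ - 5], [-4, -4·x₂ - 2·exp(x₂)]].
At the point, J = [[24.000, -8.000], [-4.000, -52.17107]] (det J = -1284.10577).
Solving J·Δ = −F gives Δ = (0.191, -1.302).
Then the next iterate is (x₁, x₂)₁ = (1.191, 1.698).
Re-evaluating at (1.191, 1.698): F = (-3.37494, -26.45643), so ‖F‖₂ = 26.671.

26.671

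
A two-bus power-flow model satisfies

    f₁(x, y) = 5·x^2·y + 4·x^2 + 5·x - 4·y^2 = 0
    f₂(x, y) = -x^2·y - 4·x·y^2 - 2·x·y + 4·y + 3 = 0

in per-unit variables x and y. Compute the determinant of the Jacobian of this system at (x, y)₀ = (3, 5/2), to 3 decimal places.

-6259.000

J = [[10·x·y + 8·x + 5, 5·x^2 - 8·y], [-2·x·y - 4·y^2 - 2·y, -x^2 - 8·x·y - 2·x + 4]].
At the point, J = [[104.000, 25.000], [-45.000, -71.000]].
det J = -6259.000.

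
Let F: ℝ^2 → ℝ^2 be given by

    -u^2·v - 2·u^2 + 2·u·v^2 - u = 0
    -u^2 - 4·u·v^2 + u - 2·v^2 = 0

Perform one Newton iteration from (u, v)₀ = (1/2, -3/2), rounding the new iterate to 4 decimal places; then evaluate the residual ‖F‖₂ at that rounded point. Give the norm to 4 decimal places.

9.2486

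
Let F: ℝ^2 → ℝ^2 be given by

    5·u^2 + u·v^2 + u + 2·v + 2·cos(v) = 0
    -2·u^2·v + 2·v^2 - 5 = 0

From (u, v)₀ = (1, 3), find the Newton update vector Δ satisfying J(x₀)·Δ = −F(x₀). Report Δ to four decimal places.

At (1, 3): F = (19.020015, 7.0000).
Jacobian J = [[10·u + v^2 + 1, 2·u·v - 2·sin(v) + 2], [-4·u·v, -2·u^2 + 4·v]].
At the point, J = [[20.0000, 7.717760], [-12.0000, 10.0000]] (det J = 292.613120).
Solving J·Δ = −F gives Δ = (-0.4654, -1.2585).

(-0.4654, -1.2585)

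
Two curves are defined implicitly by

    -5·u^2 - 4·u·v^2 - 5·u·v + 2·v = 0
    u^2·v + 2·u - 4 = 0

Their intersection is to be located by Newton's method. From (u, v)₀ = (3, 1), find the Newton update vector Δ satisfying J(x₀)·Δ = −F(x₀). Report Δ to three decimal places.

At (3, 1): F = (-70.000, 11.000).
Jacobian J = [[-10·u - 4·v^2 - 5·v, -8·u·v - 5·u + 2], [2·u·v + 2, u^2]].
At the point, J = [[-39.000, -37.000], [8.000, 9.000]] (det J = -55.000).
Solving J·Δ = −F gives Δ = (-4.055, 2.382).

(-4.055, 2.382)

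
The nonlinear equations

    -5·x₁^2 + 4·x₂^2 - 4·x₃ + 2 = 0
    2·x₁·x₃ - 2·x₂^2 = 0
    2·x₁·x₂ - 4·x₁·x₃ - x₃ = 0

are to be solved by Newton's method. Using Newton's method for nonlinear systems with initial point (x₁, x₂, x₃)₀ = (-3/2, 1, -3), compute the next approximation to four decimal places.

(-1.1031, 0.5091, -0.8059)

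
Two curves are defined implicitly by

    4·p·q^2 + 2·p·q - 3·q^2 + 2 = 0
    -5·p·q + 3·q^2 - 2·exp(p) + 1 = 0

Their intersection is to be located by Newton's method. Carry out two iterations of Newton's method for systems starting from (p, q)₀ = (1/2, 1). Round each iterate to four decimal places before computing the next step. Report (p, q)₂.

At (1/2, 1): F = (2.0000, -1.797443).
Jacobian J = [[4·q^2 + 2·q, 8·p·q + 2·p - 6·q], [-5·q - 2·exp(p), -5·p + 6·q]].
At the point, J = [[6.0000, -1.0000], [-8.297443, 3.5000]] (det J = 12.702557).
Solving J·Δ = −F gives Δ = (-0.4096, -0.4574).
Then the next iterate is (p, q)₁ = (0.0904, 0.5426).
Round to (0.0904, 0.5426) and repeat: F = (1.321318, -0.551235), J = [[2.262859, -2.682392], [-4.902224, 2.8036]].
Δ = (0.3271, 0.7685), so (p, q)₂ = (0.4175, 1.3111).

(0.4175, 1.3111)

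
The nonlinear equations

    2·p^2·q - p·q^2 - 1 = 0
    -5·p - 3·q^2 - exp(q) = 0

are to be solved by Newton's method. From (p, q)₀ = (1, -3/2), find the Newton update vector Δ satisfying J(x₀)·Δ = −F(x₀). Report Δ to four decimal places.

At (1, -3/2): F = (-6.2500, -11.973130).
Jacobian J = [[4·p·q - q^2, 2·p^2 - 2·p·q], [-5, -6·q - exp(q)]].
At the point, J = [[-8.2500, 5.0000], [-5.0000, 8.776870]] (det J = -47.409176).
Solving J·Δ = −F gives Δ = (0.1057, 1.4244).

(0.1057, 1.4244)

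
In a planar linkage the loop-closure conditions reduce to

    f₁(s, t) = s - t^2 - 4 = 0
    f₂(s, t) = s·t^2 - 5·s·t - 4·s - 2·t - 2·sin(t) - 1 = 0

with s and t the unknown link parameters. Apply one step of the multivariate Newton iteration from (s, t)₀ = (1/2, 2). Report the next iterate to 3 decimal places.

At (1/2, 2): F = (-7.500, -11.81859).
Jacobian J = [[1, -2·t], [t^2 - 5·t - 4, 2·s·t - 5·s - 2·cos(t) - 2]].
At the point, J = [[1.000, -4.000], [-10.000, -1.66771]] (det J = -41.66771).
Solving J·Δ = −F gives Δ = (-0.834, -2.084).
Then the next iterate is (s, t)₁ = (-0.334, -0.084).

(-0.334, -0.084)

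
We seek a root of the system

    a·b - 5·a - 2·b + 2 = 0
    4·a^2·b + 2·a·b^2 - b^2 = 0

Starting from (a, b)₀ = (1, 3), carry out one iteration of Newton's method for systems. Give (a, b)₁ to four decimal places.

(2.7727, -6.5455)

At (1, 3): F = (-6.0000, 21.0000).
Jacobian J = [[b - 5, a - 2], [8·a·b + 2·b^2, 4·a^2 + 4·a·b - 2·b]].
At the point, J = [[-2.0000, -1.0000], [42.0000, 10.0000]] (det J = 22.0000).
Solving J·Δ = −F gives Δ = (1.7727, -9.5455).
Then the next iterate is (a, b)₁ = (2.7727, -6.5455).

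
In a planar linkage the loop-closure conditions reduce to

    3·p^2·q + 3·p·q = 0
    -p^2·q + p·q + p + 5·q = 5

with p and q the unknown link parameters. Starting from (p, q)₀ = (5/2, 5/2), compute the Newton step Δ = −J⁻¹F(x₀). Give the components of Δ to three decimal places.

(-0.224, -2.115)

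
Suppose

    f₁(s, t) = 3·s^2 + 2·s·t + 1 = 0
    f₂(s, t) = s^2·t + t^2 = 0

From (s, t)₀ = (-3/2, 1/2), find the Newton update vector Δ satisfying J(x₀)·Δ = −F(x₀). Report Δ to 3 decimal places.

(0.801, -0.053)

At (-3/2, 1/2): F = (6.250, 1.375).
Jacobian J = [[6·s + 2·t, 2·s], [2·s·t, s^2 + 2·t]].
At the point, J = [[-8.000, -3.000], [-1.500, 3.250]] (det J = -30.500).
Solving J·Δ = −F gives Δ = (0.801, -0.053).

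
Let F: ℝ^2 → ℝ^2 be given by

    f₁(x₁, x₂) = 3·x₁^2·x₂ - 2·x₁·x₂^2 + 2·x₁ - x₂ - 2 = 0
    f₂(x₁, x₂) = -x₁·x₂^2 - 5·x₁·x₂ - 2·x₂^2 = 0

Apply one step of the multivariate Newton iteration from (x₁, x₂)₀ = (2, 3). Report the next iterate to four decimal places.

At (2, 3): F = (-1.0000, -66.0000).
Jacobian J = [[6·x₁·x₂ - 2·x₂^2 + 2, 3·x₁^2 - 4·x₁·x₂ - 1], [-x₂^2 - 5·x₂, -2·x₁·x₂ - 5·x₁ - 4·x₂]].
At the point, J = [[20.0000, -13.0000], [-24.0000, -34.0000]] (det J = -992.0000).
Solving J·Δ = −F gives Δ = (-0.8306, -1.3548).
Then the next iterate is (x₁, x₂)₁ = (1.1694, 1.6452).

(1.1694, 1.6452)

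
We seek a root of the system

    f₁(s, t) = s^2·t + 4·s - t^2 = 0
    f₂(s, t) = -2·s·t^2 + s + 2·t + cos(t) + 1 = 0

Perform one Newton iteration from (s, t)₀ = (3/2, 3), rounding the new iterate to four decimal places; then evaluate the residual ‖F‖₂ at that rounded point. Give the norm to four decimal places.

4.9339

At (3/2, 3): F = (3.7500, -19.489992).
Jacobian J = [[2·s·t + 4, s^2 - 2·t], [-2·t^2 + 1, -4·s·t - sin(t) + 2]].
At the point, J = [[13.0000, -3.7500], [-17.0000, -16.141120]] (det J = -273.584560).
Solving J·Δ = −F gives Δ = (-0.4884, -0.6931).
Then the next iterate is (s, t)₁ = (1.0116, 2.3069).
Re-evaluating at (1.0116, 2.3069): F = (1.085343, -4.813046), so ‖F‖₂ = 4.9339.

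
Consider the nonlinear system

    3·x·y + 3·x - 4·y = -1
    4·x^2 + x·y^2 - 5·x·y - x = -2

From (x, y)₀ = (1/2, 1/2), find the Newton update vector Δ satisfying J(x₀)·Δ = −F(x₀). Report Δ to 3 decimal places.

(0.132, 0.737)

At (1/2, 1/2): F = (1.250, 1.375).
Jacobian J = [[3·y + 3, 3·x - 4], [8·x + y^2 - 5·y - 1, 2·x·y - 5·x]].
At the point, J = [[4.500, -2.500], [0.750, -2.000]] (det J = -7.125).
Solving J·Δ = −F gives Δ = (0.132, 0.737).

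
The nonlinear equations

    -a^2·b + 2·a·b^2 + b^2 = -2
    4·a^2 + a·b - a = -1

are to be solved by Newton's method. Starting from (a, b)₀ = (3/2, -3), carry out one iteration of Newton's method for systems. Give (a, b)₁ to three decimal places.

(0.813, -2.002)

At (3/2, -3): F = (44.750, 4.000).
Jacobian J = [[-2·a·b + 2·b^2, -a^2 + 4·a·b + 2·b], [8·a + b - 1, a]].
At the point, J = [[27.000, -26.250], [8.000, 1.500]] (det J = 250.500).
Solving J·Δ = −F gives Δ = (-0.687, 0.998).
Then the next iterate is (a, b)₁ = (0.813, -2.002).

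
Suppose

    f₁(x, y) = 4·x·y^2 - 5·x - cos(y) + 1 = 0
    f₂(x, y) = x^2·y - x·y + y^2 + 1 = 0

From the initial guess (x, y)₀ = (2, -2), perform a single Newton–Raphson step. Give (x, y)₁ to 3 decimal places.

(1.937, -1.310)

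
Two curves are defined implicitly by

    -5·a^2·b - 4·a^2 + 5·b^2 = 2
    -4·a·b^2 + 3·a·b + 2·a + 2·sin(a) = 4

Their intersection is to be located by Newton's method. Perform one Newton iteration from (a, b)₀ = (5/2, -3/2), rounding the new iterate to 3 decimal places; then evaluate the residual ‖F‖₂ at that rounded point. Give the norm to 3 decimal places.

743.029

At (5/2, -3/2): F = (31.125, -31.55306).
Jacobian J = [[-10·a·b - 8·a, -5·a^2 + 10·b], [-4·b^2 + 3·b + 2·cos(a) + 2, -8·a·b + 3·a]].
At the point, J = [[17.500, -46.250], [-13.10229, 37.500]] (det J = 50.26922).
Solving J·Δ = −F gives Δ = (5.812, 2.872).
Then the next iterate is (a, b)₁ = (8.312, 1.372).
Re-evaluating at (8.312, 1.372): F = (-742.89836, -13.95545), so ‖F‖₂ = 743.029.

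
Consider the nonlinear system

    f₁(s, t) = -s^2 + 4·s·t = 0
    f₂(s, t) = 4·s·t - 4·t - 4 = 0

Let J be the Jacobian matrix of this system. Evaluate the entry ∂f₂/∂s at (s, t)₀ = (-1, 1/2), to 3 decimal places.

2.000

∂f₂/∂s = 4·t.
At (-1, 1/2) this is 2.000.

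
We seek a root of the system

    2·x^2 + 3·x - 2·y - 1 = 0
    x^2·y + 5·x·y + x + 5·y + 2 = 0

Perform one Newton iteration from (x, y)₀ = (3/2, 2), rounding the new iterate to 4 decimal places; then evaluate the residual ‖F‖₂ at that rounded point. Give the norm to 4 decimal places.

At (3/2, 2): F = (4.0000, 33.0000).
Jacobian J = [[4·x + 3, -2], [2·x·y + 5·y + 1, x^2 + 5·x + 5]].
At the point, J = [[9.0000, -2.0000], [17.0000, 14.7500]] (det J = 166.7500).
Solving J·Δ = −F gives Δ = (-0.7496, -1.3733).
Then the next iterate is (x, y)₁ = (0.7504, 0.6267).
Re-evaluating at (0.7504, 0.6267): F = (1.124000, 8.588173), so ‖F‖₂ = 8.6614.

8.6614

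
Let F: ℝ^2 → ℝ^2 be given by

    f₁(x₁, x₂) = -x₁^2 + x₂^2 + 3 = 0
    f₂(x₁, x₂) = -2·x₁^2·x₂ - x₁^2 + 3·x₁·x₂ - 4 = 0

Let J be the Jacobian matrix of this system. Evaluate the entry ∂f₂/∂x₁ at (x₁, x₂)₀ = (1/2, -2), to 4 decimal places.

-3.0000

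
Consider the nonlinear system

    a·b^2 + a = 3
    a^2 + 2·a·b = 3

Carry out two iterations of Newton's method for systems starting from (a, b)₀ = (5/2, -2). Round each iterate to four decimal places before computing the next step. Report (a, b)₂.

At (5/2, -2): F = (9.5000, -6.7500).
Jacobian J = [[b^2 + 1, 2·a·b], [2·a + 2·b, 2·a]].
At the point, J = [[5.0000, -10.0000], [1.0000, 5.0000]] (det J = 35.0000).
Solving J·Δ = −F gives Δ = (0.5714, 1.2357).
Then the next iterate is (a, b)₁ = (3.0714, -0.7643).
Round to (3.0714, -0.7643) and repeat: F = (1.865572, 1.738556), J = [[1.584154, -4.694942], [4.6142, 6.1428]].
Δ = (-0.6250, 0.1865), so (a, b)₂ = (2.4464, -0.5778).

(2.4464, -0.5778)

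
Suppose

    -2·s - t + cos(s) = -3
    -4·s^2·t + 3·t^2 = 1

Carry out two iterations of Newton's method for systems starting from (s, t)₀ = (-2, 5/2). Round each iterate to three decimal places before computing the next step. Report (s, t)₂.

At (-2, 5/2): F = (4.08385, -22.250).
Jacobian J = [[-sin(s) - 2, -1], [-8·s·t, -4·s^2 + 6·t]].
At the point, J = [[-1.09070, -1.000], [40.000, -1.000]] (det J = 41.09070).
Solving J·Δ = −F gives Δ = (0.641, 3.385).
Then the next iterate is (s, t)₁ = (-1.359, 5.885).
Round to (-1.359, 5.885) and repeat: F = (0.04322, 59.42410), J = [[-1.02235, -1.000], [63.98172, 27.92248]].
Δ = (-1.711, 1.792), so (s, t)₂ = (-3.070, 7.677).

(-3.070, 7.677)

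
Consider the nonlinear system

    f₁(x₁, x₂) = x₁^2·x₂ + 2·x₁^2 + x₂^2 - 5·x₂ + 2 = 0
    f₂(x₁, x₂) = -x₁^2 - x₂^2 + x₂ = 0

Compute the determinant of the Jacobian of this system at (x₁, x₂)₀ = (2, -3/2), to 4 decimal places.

-8.0000

J = [[2·x₁·x₂ + 4·x₁, x₁^2 + 2·x₂ - 5], [-2·x₁, -2·x₂ + 1]].
At the point, J = [[2.0000, -4.0000], [-4.0000, 4.0000]].
det J = -8.0000.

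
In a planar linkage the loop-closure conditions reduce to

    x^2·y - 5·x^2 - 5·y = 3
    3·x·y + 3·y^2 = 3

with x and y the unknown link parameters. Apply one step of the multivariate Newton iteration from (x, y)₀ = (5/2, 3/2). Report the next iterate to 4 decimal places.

At (5/2, 3/2): F = (-32.3750, 15.0000).
Jacobian J = [[2·x·y - 10·x, x^2 - 5], [3·y, 3·x + 6·y]].
At the point, J = [[-17.5000, 1.2500], [4.5000, 16.5000]] (det J = -294.3750).
Solving J·Δ = −F gives Δ = (-1.8783, -0.3968).
Then the next iterate is (x, y)₁ = (0.6217, 1.1032).

(0.6217, 1.1032)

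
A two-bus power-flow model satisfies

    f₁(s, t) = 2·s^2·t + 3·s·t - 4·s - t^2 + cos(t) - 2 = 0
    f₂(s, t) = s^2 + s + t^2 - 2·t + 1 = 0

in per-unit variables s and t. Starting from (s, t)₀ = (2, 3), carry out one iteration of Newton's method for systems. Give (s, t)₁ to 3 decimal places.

At (2, 3): F = (22.01001, 10.000).
Jacobian J = [[4·s·t + 3·t - 4, 2·s^2 + 3·s - 2·t - sin(t)], [2·s + 1, 2·t - 2]].
At the point, J = [[29.000, 7.85888], [5.000, 4.000]] (det J = 76.70560).
Solving J·Δ = −F gives Δ = (-0.123, -2.346).
Then the next iterate is (s, t)₁ = (1.877, 0.654).

(1.877, 0.654)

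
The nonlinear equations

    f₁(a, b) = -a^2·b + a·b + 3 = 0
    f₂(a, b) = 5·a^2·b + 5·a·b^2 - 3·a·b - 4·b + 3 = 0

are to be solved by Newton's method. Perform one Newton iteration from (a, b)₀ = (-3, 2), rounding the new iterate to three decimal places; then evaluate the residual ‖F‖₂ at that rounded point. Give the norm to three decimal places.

13.734

At (-3, 2): F = (-21.000, 43.000).
Jacobian J = [[-2·a·b + b, -a^2 + a], [10·a·b + 5·b^2 - 3·b, 5·a^2 + 10·a·b - 3·a - 4]].
At the point, J = [[14.000, -12.000], [-46.000, -10.000]] (det J = -692.000).
Solving J·Δ = −F gives Δ = (1.049, -0.526).
Then the next iterate is (a, b)₁ = (-1.951, 1.474).
Re-evaluating at (-1.951, 1.474): F = (-5.48641, 12.59004), so ‖F‖₂ = 13.734.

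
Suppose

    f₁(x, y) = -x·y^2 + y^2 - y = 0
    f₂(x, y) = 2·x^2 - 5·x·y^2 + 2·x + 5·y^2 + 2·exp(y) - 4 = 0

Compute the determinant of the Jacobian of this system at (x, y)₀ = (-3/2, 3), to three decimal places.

-350.540

J = [[-y^2, -2·x·y + 2·y - 1], [4·x - 5·y^2 + 2, -10·x·y + 10·y + 2·exp(y)]].
At the point, J = [[-9.000, 14.000], [-49.000, 115.17107]].
det J = -350.540.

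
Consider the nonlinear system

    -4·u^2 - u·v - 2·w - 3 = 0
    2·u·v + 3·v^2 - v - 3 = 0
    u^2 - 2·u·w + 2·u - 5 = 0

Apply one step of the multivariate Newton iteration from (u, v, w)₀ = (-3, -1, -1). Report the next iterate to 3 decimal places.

(-1.280, -0.726, 0.907)

At (-3, -1, -1): F = (-40.000, 7.000, -8.000).
Jacobian J = [[-8·u - v, -u, -2], [2·v, 2·u + 6·v - 1, 0], [2·u - 2·w + 2, 0, -2·u]].
At the point, J = [[25.000, 3.000, -2.000], [-2.000, -13.000, 0.000], [-2.000, 0.000, 6.000]] (det J = -1862.000).
Solving J·Δ = −F gives Δ = (1.720, 0.274, 1.907).
Then the next iterate is (u, v, w)₁ = (-1.280, -0.726, 0.907).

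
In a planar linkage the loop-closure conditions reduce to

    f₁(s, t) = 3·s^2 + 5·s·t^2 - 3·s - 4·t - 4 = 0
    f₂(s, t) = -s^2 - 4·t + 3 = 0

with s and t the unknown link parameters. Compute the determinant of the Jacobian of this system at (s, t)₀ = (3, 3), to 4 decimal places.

J = [[6·s + 5·t^2 - 3, 10·s·t - 4], [-2·s, -4]].
At the point, J = [[60.0000, 86.0000], [-6.0000, -4.0000]].
det J = 276.0000.

276.0000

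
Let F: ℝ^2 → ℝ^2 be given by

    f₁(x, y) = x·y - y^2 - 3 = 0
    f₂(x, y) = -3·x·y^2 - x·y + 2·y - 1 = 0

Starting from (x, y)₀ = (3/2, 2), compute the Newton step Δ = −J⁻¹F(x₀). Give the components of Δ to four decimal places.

(0.3571, -1.3143)

At (3/2, 2): F = (-4.0000, -18.0000).
Jacobian J = [[y, x - 2·y], [-3·y^2 - y, -6·x·y - x + 2]].
At the point, J = [[2.0000, -2.5000], [-14.0000, -17.5000]] (det J = -70.0000).
Solving J·Δ = −F gives Δ = (0.3571, -1.3143).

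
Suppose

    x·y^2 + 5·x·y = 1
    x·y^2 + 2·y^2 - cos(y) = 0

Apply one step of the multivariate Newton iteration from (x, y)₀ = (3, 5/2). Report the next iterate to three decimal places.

(1.452, 1.626)

At (3, 5/2): F = (55.250, 32.05114).
Jacobian J = [[y^2 + 5·y, 2·x·y + 5·x], [y^2, 2·x·y + 4·y + sin(y)]].
At the point, J = [[18.750, 30.000], [6.250, 25.59847]] (det J = 292.47135).
Solving J·Δ = −F gives Δ = (-1.548, -0.874).
Then the next iterate is (x, y)₁ = (1.452, 1.626).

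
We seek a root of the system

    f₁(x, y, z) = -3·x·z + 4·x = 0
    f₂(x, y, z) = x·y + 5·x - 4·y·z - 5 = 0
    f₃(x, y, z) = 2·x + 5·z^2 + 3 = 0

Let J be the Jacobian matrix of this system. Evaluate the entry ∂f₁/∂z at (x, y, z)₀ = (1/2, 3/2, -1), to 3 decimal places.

∂f₁/∂z = -3·x.
At (1/2, 3/2, -1) this is -1.500.

-1.500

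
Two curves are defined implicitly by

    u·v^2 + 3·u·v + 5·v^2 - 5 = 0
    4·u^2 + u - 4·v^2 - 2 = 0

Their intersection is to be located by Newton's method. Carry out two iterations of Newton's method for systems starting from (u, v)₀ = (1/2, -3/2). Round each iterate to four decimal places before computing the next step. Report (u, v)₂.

(1.5027, -1.2955)

At (1/2, -3/2): F = (5.1250, -9.5000).
Jacobian J = [[v^2 + 3·v, 2·u·v + 3·u + 10·v], [8·u + 1, -8·v]].
At the point, J = [[-2.2500, -15.0000], [5.0000, 12.0000]] (det J = 48.0000).
Solving J·Δ = −F gives Δ = (1.6875, 0.0885).
Then the next iterate is (u, v)₁ = (2.1875, -1.4115).
Round to (2.1875, -1.4115) and repeat: F = (0.056919, 11.358796), J = [[-2.242168, -13.727812], [18.5000, 11.2920]].
Δ = (-0.6848, 0.1160), so (u, v)₂ = (1.5027, -1.2955).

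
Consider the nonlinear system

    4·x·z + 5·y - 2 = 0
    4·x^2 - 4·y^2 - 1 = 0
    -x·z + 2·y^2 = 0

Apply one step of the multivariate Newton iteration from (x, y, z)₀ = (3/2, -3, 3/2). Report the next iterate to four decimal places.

(1.2752, -1.7209, 1.9922)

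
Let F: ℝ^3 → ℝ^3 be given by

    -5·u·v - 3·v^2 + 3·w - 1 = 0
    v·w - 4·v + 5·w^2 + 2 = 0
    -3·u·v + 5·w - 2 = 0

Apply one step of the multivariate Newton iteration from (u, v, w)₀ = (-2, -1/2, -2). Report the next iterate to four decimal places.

(7.7451, -1.7598, -0.4118)

At (-2, -1/2, -2): F = (-12.7500, 25.0000, -15.0000).
Jacobian J = [[-5·v, -5·u - 6·v, 3], [0, w - 4, v + 10·w], [-3·v, -3·u, 5]].
At the point, J = [[2.5000, 13.0000, 3.0000], [0.0000, -6.0000, -20.5000], [1.5000, 6.0000, 5.0000]] (det J = -140.2500).
Solving J·Δ = −F gives Δ = (9.7451, -1.2598, 1.5882).
Then the next iterate is (u, v, w)₁ = (7.7451, -1.7598, -0.4118).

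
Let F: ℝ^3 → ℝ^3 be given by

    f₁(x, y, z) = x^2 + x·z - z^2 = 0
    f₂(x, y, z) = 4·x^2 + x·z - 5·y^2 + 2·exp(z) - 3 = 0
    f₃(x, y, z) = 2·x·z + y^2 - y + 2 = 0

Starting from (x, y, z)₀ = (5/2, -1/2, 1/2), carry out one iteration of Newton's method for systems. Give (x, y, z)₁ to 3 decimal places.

At (5/2, -1/2, 1/2): F = (7.250, 25.29744, 5.250).
Jacobian J = [[2·x + z, 0, x - 2·z], [8·x + z, -10·y, x + 2·exp(z)], [2·z, 2·y - 1, 2·x]].
At the point, J = [[5.500, 0.000, 1.500], [20.500, 5.000, 5.79744], [1.000, -2.000, 5.000]] (det J = 132.27187).
Solving J·Δ = −F gives Δ = (-1.134, 0.373, -0.674).
Then the next iterate is (x, y, z)₁ = (1.366, -0.127, -0.174).

(1.366, -0.127, -0.174)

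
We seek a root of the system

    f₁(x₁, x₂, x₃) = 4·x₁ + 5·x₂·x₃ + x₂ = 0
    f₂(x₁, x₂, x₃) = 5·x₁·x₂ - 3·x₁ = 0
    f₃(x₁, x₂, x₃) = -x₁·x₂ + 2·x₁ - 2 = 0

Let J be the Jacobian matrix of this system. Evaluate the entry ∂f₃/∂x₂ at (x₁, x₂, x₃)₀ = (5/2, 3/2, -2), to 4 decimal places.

∂f₃/∂x₂ = -x₁.
At (5/2, 3/2, -2) this is -2.5000.

-2.5000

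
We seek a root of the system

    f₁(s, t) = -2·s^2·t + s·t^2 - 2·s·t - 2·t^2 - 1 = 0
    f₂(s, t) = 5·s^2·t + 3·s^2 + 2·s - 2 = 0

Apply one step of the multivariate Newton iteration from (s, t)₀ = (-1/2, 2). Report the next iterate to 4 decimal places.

(-0.6018, 0.9045)

At (-1/2, 2): F = (-10.0000, 0.2500).
Jacobian J = [[-4·s·t + t^2 - 2·t, -2·s^2 + 2·s·t - 2·s - 4·t], [10·s·t + 6·s + 2, 5·s^2]].
At the point, J = [[4.0000, -9.5000], [-11.0000, 1.2500]] (det J = -99.5000).
Solving J·Δ = −F gives Δ = (-0.1018, -1.0955).
Then the next iterate is (s, t)₁ = (-0.6018, 0.9045).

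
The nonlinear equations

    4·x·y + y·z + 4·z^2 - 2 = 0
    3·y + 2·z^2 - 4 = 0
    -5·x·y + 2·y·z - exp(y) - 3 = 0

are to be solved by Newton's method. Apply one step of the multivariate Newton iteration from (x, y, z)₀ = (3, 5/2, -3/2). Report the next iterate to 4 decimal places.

At (3, 5/2, -3/2): F = (33.2500, 8.0000, -60.182494).
Jacobian J = [[4·y, 4·x + z, y + 8·z], [0, 3, 4·z], [-5·y, -5·x + 2·z - exp(y), 2·y]].
At the point, J = [[10.0000, 10.5000, -9.5000], [0.0000, 3.0000, -6.0000], [-12.5000, -30.182494, 5.0000]] (det J = -1229.699638).
Solving J·Δ = −F gives Δ = (-1.2788, -1.3558, 0.6554).
Then the next iterate is (x, y, z)₁ = (1.7212, 1.1442, -0.8446).

(1.7212, 1.1442, -0.8446)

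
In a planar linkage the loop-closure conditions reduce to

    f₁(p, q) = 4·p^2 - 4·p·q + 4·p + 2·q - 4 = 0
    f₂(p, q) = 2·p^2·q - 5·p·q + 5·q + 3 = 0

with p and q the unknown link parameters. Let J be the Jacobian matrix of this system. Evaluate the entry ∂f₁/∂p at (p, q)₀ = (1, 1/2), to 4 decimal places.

10.0000

∂f₁/∂p = 8·p - 4·q + 4.
At (1, 1/2) this is 10.0000.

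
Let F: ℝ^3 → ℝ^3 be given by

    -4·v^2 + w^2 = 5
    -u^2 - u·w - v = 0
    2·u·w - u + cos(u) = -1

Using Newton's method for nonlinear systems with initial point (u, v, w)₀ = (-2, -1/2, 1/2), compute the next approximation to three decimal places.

At (-2, -1/2, 1/2): F = (-5.750, -2.500, 0.58385).
Jacobian J = [[0, -8·v, 2·w], [-2·u - w, -1, -u], [2·w - sin(u) - 1, 0, 2·u]].
At the point, J = [[0.000, 4.000, 1.000], [3.500, -1.000, 2.000], [0.90930, 0.000, -4.000]] (det J = 64.18368).
Solving J·Δ = −F gives Δ = (0.900, 1.350, 0.350).
Then the next iterate is (u, v, w)₁ = (-1.100, 0.850, 0.850).

(-1.100, 0.850, 0.850)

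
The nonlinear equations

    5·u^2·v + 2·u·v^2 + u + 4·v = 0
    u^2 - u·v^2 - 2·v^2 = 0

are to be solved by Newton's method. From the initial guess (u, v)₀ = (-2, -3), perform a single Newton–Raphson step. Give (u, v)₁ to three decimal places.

(-1.692, -1.215)

At (-2, -3): F = (-110.000, 4.000).
Jacobian J = [[10·u·v + 2·v^2 + 1, 5·u^2 + 4·u·v + 4], [2·u - v^2, -2·u·v - 4·v]].
At the point, J = [[79.000, 48.000], [-13.000, 0.000]] (det J = 624.000).
Solving J·Δ = −F gives Δ = (0.308, 1.785).
Then the next iterate is (u, v)₁ = (-1.692, -1.215).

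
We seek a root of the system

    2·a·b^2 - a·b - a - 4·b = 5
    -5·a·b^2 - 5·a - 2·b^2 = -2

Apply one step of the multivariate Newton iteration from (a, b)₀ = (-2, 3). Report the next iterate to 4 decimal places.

At (-2, 3): F = (-45.0000, 84.0000).
Jacobian J = [[2·b^2 - b - 1, 4·a·b - a - 4], [-5·b^2 - 5, -10·a·b - 4·b]].
At the point, J = [[14.0000, -26.0000], [-50.0000, 48.0000]] (det J = -628.0000).
Solving J·Δ = −F gives Δ = (0.0382, -1.7102).
Then the next iterate is (a, b)₁ = (-1.9618, 1.2898).

(-1.9618, 1.2898)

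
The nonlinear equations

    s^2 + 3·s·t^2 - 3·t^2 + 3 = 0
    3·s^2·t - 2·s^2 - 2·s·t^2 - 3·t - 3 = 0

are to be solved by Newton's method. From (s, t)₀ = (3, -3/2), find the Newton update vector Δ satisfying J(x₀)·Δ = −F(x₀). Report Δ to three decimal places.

At (3, -3/2): F = (25.500, -70.500).
Jacobian J = [[2·s + 3·t^2, 6·s·t - 6·t], [6·s·t - 4·s - 2·t^2, 3·s^2 - 4·s·t - 3]].
At the point, J = [[12.750, -18.000], [-43.500, 42.000]] (det J = -247.500).
Solving J·Δ = −F gives Δ = (-0.800, 0.850).

(-0.800, 0.850)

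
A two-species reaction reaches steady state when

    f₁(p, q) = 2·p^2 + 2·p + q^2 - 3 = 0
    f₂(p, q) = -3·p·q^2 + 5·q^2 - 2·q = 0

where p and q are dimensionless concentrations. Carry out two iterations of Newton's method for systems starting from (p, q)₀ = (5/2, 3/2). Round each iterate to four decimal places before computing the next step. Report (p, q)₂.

(0.8576, 0.7735)

At (5/2, 3/2): F = (16.7500, -8.6250).
Jacobian J = [[4·p + 2, 2·q], [-3·q^2, -6·p·q + 10·q - 2]].
At the point, J = [[12.0000, 3.0000], [-6.7500, -9.5000]] (det J = -93.7500).
Solving J·Δ = −F gives Δ = (-1.4213, 0.1020).
Then the next iterate is (p, q)₁ = (1.0787, 1.6020).
Round to (1.0787, 1.6020) and repeat: F = (4.050991, 1.322880), J = [[6.3148, 3.2040], [-7.699212, 3.651536]].
Δ = (-0.2211, -0.8285), so (p, q)₂ = (0.8576, 0.7735).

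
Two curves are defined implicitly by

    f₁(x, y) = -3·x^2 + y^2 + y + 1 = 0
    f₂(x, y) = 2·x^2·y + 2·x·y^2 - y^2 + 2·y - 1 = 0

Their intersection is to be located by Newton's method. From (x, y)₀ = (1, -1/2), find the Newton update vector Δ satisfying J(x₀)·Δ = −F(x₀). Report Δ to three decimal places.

(-0.375, 0.729)

At (1, -1/2): F = (-2.250, -2.750).
Jacobian J = [[-6·x, 2·y + 1], [4·x·y + 2·y^2, 2·x^2 + 4·x·y - 2·y + 2]].
At the point, J = [[-6.000, 0.000], [-1.500, 3.000]] (det J = -18.000).
Solving J·Δ = −F gives Δ = (-0.375, 0.729).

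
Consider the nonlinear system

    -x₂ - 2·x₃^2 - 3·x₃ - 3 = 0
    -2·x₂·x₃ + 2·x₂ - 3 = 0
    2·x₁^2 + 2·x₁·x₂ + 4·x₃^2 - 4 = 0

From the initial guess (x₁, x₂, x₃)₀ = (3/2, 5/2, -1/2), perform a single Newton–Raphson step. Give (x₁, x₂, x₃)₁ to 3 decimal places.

At (3/2, 5/2, -1/2): F = (-4.500, 4.500, 9.000).
Jacobian J = [[0, -1, -4·x₃ - 3], [0, -2·x₃ + 2, -2·x₂], [4·x₁ + 2·x₂, 2·x₁, 8·x₃]].
At the point, J = [[0.000, -1.000, -1.000], [0.000, 3.000, -5.000], [11.000, 3.000, -4.000]] (det J = 88.000).
Solving J·Δ = −F gives Δ = (-0.307, -3.375, -1.125).
Then the next iterate is (x₁, x₂, x₃)₁ = (1.193, -0.875, -1.625).

(1.193, -0.875, -1.625)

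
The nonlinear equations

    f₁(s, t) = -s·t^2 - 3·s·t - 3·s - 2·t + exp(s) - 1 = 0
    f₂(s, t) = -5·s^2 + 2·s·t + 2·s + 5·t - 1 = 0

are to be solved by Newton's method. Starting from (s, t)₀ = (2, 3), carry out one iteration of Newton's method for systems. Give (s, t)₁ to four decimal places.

At (2, 3): F = (-41.610944, 10.0000).
Jacobian J = [[-t^2 - 3·t + exp(s) - 3, -2·s·t - 3·s - 2], [-10·s + 2·t + 2, 2·s + 5]].
At the point, J = [[-13.610944, -20.0000], [-12.0000, 9.0000]] (det J = -362.498495).
Solving J·Δ = −F gives Δ = (-0.4814, -1.7529).
Then the next iterate is (s, t)₁ = (1.5186, 1.2471).

(1.5186, 1.2471)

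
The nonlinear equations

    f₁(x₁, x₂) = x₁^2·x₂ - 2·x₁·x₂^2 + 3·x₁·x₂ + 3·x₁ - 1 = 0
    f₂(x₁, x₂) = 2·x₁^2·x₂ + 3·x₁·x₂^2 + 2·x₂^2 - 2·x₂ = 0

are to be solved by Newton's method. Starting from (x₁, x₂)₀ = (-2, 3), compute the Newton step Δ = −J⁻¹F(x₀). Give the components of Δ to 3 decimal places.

(0.070, -0.988)

At (-2, 3): F = (23.000, -18.000).
Jacobian J = [[2·x₁·x₂ - 2·x₂^2 + 3·x₂ + 3, x₁^2 - 4·x₁·x₂ + 3·x₁], [4·x₁·x₂ + 3·x₂^2, 2·x₁^2 + 6·x₁·x₂ + 4·x₂ - 2]].
At the point, J = [[-18.000, 22.000], [3.000, -18.000]] (det J = 258.000).
Solving J·Δ = −F gives Δ = (0.070, -0.988).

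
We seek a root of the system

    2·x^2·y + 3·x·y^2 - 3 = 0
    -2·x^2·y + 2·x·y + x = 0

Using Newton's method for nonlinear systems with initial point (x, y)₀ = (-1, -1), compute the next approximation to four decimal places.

At (-1, -1): F = (-8.0000, 3.0000).
Jacobian J = [[4·x·y + 3·y^2, 2·x^2 + 6·x·y], [-4·x·y + 2·y + 1, -2·x^2 + 2·x]].
At the point, J = [[7.0000, 8.0000], [-5.0000, -4.0000]] (det J = 12.0000).
Solving J·Δ = −F gives Δ = (-0.6667, 1.5833).
Then the next iterate is (x, y)₁ = (-1.6667, 0.5833).

(-1.6667, 0.5833)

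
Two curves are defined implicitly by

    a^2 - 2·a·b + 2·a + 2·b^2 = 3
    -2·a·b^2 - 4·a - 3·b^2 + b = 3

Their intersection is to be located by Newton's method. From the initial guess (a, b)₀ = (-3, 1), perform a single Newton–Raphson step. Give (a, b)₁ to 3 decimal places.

(1.111, 2.667)

At (-3, 1): F = (8.000, 13.000).
Jacobian J = [[2·a - 2·b + 2, -2·a + 4·b], [-2·b^2 - 4, -4·a·b - 6·b + 1]].
At the point, J = [[-6.000, 10.000], [-6.000, 7.000]] (det J = 18.000).
Solving J·Δ = −F gives Δ = (4.111, 1.667).
Then the next iterate is (a, b)₁ = (1.111, 2.667).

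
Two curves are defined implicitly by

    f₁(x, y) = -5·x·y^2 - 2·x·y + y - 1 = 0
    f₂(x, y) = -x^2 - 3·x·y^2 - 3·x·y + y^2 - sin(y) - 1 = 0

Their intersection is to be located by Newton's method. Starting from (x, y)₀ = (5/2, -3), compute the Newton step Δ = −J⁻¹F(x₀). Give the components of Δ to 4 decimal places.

At (5/2, -3): F = (-101.5000, -43.108880).
Jacobian J = [[-5·y^2 - 2·y, -10·x·y - 2·x + 1], [-2·x - 3·y^2 - 3·y, -6·x·y - 3·x + 2·y - cos(y)]].
At the point, J = [[-39.0000, 71.0000], [-23.0000, 32.489992]] (det J = 365.890293).
Solving J·Δ = −F gives Δ = (0.6477, 1.7854).

(0.6477, 1.7854)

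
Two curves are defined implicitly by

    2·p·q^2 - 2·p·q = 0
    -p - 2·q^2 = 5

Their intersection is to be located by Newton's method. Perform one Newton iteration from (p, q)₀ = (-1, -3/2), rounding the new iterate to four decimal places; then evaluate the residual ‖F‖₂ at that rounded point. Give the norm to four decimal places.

3.6511

At (-1, -3/2): F = (-7.5000, -8.5000).
Jacobian J = [[2·q^2 - 2·q, 4·p·q - 2·p], [-1, -4·q]].
At the point, J = [[7.5000, 8.0000], [-1.0000, 6.0000]] (det J = 53.0000).
Solving J·Δ = −F gives Δ = (-0.4340, 1.3443).
Then the next iterate is (p, q)₁ = (-1.4340, -0.1557).
Re-evaluating at (-1.4340, -0.1557): F = (-0.516075, -3.614485), so ‖F‖₂ = 3.6511.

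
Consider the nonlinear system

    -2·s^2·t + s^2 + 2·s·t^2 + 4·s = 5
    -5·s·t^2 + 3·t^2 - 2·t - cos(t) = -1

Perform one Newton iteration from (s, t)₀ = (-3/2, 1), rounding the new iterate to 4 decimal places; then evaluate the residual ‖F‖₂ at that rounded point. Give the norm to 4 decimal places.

3.2257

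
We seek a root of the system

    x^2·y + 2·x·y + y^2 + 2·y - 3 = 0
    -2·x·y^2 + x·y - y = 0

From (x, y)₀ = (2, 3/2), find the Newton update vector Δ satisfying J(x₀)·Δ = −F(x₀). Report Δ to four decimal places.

(-0.9875, -0.4125)

At (2, 3/2): F = (14.2500, -7.5000).
Jacobian J = [[2·x·y + 2·y, x^2 + 2·x + 2·y + 2], [-2·y^2 + y, -4·x·y + x - 1]].
At the point, J = [[9.0000, 13.0000], [-3.0000, -11.0000]] (det J = -60.0000).
Solving J·Δ = −F gives Δ = (-0.9875, -0.4125).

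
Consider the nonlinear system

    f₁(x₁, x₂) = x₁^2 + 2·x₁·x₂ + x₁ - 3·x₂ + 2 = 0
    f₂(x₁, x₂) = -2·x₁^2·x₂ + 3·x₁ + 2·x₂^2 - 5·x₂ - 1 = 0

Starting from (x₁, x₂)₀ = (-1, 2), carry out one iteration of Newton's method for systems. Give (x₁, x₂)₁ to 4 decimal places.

(0.0000, 1.0000)

At (-1, 2): F = (-8.0000, -10.0000).
Jacobian J = [[2·x₁ + 2·x₂ + 1, 2·x₁ - 3], [-4·x₁·x₂ + 3, -2·x₁^2 + 4·x₂ - 5]].
At the point, J = [[3.0000, -5.0000], [11.0000, 1.0000]] (det J = 58.0000).
Solving J·Δ = −F gives Δ = (1.0000, -1.0000).
Then the next iterate is (x₁, x₂)₁ = (0.0000, 1.0000).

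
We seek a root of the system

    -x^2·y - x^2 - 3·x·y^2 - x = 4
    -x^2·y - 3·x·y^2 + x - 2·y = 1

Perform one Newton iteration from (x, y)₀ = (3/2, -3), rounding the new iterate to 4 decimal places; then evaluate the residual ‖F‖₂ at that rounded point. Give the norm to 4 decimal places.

171.5763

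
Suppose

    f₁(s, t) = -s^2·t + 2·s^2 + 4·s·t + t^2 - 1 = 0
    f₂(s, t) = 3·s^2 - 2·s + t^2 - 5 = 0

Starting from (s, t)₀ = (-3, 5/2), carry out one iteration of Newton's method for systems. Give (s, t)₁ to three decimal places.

At (-3, 5/2): F = (-29.250, 34.250).
Jacobian J = [[-2·s·t + 4·s + 4·t, -s^2 + 4·s + 2·t], [6·s - 2, 2·t]].
At the point, J = [[13.000, -16.000], [-20.000, 5.000]] (det J = -255.000).
Solving J·Δ = −F gives Δ = (1.575, -0.548).
Then the next iterate is (s, t)₁ = (-1.425, 1.952).

(-1.425, 1.952)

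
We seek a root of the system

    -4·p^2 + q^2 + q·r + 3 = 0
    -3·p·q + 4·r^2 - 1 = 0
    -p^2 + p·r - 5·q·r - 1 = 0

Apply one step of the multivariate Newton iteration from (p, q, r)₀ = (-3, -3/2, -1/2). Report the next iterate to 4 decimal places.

(-1.5790, -0.5156, -0.0614)

At (-3, -3/2, -1/2): F = (-30.0000, -13.5000, -12.2500).
Jacobian J = [[-8·p, 2·q + r, q], [-3·q, -3·p, 8·r], [-2·p + r, -5·r, p - 5·q]].
At the point, J = [[24.0000, -3.5000, -1.5000], [4.5000, 9.0000, -4.0000], [5.5000, 2.5000, 4.5000]] (det J = 1417.2500).
Solving J·Δ = −F gives Δ = (1.4210, 0.9844, 0.4386).
Then the next iterate is (p, q, r)₁ = (-1.5790, -0.5156, -0.0614).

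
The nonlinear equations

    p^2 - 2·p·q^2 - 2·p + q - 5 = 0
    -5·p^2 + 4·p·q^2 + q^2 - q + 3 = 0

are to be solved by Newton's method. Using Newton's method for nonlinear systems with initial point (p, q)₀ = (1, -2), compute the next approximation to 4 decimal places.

At (1, -2): F = (-16.0000, 20.0000).
Jacobian J = [[2·p - 2·q^2 - 2, -4·p·q + 1], [-10·p + 4·q^2, 8·p·q + 2·q - 1]].
At the point, J = [[-8.0000, 9.0000], [6.0000, -21.0000]] (det J = 114.0000).
Solving J·Δ = −F gives Δ = (-1.3684, 0.5614).
Then the next iterate is (p, q)₁ = (-0.3684, -1.4386).

(-0.3684, -1.4386)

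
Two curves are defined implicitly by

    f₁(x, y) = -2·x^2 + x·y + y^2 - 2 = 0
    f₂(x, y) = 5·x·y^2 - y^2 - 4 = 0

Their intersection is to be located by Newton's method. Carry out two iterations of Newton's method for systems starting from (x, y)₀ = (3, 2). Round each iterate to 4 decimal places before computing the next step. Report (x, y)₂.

(0.9603, 1.3218)

At (3, 2): F = (-10.0000, 52.0000).
Jacobian J = [[-4·x + y, x + 2·y], [5·y^2, 10·x·y - 2·y]].
At the point, J = [[-10.0000, 7.0000], [20.0000, 56.0000]] (det J = -700.0000).
Solving J·Δ = −F gives Δ = (-1.3200, -0.4571).
Then the next iterate is (x, y)₁ = (1.6800, 1.5429).
Round to (1.6800, 1.5429) and repeat: F = (-2.672188, 13.615999), J = [[-5.1771, 4.7658], [11.902702, 22.834920]].
Δ = (-0.7197, -0.2211), so (x, y)₂ = (0.9603, 1.3218).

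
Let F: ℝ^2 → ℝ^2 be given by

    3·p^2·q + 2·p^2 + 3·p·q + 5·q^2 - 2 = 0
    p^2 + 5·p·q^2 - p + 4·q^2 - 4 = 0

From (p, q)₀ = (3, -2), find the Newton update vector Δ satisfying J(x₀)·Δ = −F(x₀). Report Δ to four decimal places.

At (3, -2): F = (-36.0000, 78.0000).
Jacobian J = [[6·p·q + 4·p + 3·q, 3·p^2 + 3·p + 10·q], [2·p + 5·q^2 - 1, 10·p·q + 8·q]].
At the point, J = [[-30.0000, 16.0000], [25.0000, -76.0000]] (det J = 1880.0000).
Solving J·Δ = −F gives Δ = (-0.7915, 0.7660).

(-0.7915, 0.7660)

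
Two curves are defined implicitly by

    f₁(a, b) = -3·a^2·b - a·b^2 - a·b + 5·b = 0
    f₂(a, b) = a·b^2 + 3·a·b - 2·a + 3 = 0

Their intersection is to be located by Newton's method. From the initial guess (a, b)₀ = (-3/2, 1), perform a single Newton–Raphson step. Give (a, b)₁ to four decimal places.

(-1.6616, 0.9569)

At (-3/2, 1): F = (1.2500, 0.0000).
Jacobian J = [[-6·a·b - b^2 - b, -3·a^2 - 2·a·b - a + 5], [b^2 + 3·b - 2, 2·a·b + 3·a]].
At the point, J = [[7.0000, 2.7500], [2.0000, -7.5000]] (det J = -58.0000).
Solving J·Δ = −F gives Δ = (-0.1616, -0.0431).
Then the next iterate is (a, b)₁ = (-1.6616, 0.9569).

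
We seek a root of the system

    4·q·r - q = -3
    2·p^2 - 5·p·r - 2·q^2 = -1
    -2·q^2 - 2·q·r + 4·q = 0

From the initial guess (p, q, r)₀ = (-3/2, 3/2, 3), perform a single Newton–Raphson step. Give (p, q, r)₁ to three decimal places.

(-2.388, 2.400, -1.900)

At (-3/2, 3/2, 3): F = (19.500, 23.500, -7.500).
Jacobian J = [[0, 4·r - 1, 4·q], [4·p - 5·r, -4·q, -5·p], [0, -4·q - 2·r + 4, -2·q]].
At the point, J = [[0.000, 11.000, 6.000], [-21.000, -6.000, 7.500], [0.000, -8.000, -3.000]] (det J = 315.000).
Solving J·Δ = −F gives Δ = (-0.888, 0.900, -4.900).
Then the next iterate is (p, q, r)₁ = (-2.388, 2.400, -1.900).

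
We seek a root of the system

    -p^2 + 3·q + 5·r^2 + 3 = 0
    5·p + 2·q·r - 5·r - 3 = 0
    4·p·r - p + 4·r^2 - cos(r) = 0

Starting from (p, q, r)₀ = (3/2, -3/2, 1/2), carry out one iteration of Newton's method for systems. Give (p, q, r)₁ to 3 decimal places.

(1.091, -0.882, 0.384)

At (3/2, -3/2, 1/2): F = (-2.500, 0.500, 1.62242).
Jacobian J = [[-2·p, 3, 10·r], [5, 2·r, 2·q - 5], [4·r - 1, 0, 4·p + 8·r + sin(r)]].
At the point, J = [[-3.000, 3.000, 5.000], [5.000, 1.000, -8.000], [1.000, 0.000, 10.47943]] (det J = -217.62966).
Solving J·Δ = −F gives Δ = (-0.409, 0.618, -0.116).
Then the next iterate is (p, q, r)₁ = (1.091, -0.882, 0.384).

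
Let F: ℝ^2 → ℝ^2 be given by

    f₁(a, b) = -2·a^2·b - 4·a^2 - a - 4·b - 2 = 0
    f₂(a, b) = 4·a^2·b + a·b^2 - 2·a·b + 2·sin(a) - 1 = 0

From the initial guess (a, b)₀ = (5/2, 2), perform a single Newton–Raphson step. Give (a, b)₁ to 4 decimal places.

(0.7450, 2.5730)

At (5/2, 2): F = (-62.5000, 50.196944).
Jacobian J = [[-4·a·b - 8·a - 1, -2·a^2 - 4], [8·a·b + b^2 - 2·b + 2·cos(a), 4·a^2 + 2·a·b - 2·a]].
At the point, J = [[-41.0000, -16.5000], [38.397713, 30.0000]] (det J = -596.437739).
Solving J·Δ = −F gives Δ = (-1.7550, 0.5730).
Then the next iterate is (a, b)₁ = (0.7450, 2.5730).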